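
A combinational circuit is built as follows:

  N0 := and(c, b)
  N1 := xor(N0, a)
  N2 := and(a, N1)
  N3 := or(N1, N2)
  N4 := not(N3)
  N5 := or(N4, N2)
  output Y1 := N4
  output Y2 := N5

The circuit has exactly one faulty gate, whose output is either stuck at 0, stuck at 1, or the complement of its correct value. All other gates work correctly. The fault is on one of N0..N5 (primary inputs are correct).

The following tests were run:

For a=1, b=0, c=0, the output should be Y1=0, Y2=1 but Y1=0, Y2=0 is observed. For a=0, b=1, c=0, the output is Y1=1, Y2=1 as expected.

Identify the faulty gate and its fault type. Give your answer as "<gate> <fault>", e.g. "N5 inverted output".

Fault-free values for test 1 (a=1, b=0, c=0): N0=0, N1=1, N2=1, N3=1, N4=0, N5=1, giving Y1=0, Y2=1. Observed Y1=0, Y2=0.
Test 1: faults giving observed Y1=0, Y2=0 are {N2 stuck-at-0, N2 inverted output, N5 stuck-at-0, N5 inverted output}.
Test 2 (a=0, b=1, c=0): fault-free N0=0, N1=0, N2=0, N3=0, N4=1, N5=1 → Y1=1, Y2=1; observed Y1=1, Y2=1. Eliminates N2 inverted output, N5 stuck-at-0, N5 inverted output.
Only N2 stuck-at-0 is consistent with every test.

N2 stuck-at-0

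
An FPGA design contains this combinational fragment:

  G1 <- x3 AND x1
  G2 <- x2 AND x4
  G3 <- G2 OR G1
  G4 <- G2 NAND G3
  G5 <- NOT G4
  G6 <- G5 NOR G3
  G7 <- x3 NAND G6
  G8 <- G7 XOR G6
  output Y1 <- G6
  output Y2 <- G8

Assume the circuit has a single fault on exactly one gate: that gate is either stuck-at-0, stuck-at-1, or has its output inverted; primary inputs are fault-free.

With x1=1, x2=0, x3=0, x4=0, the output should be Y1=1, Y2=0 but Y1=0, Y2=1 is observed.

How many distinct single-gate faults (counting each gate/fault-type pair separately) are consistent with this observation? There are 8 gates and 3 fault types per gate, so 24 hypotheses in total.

12

Fault-free: G1=0, G2=0, G3=0, G4=1, G5=0, G6=1, G7=1, G8=0 → Y1=1, Y2=0. Observed Y1=0, Y2=1.
  G1: stuck-at-1, inverted output ✓; others ✗
  G2: stuck-at-1, inverted output ✓; others ✗
  G3: stuck-at-1, inverted output ✓; others ✗
  G4: stuck-at-0, inverted output ✓; others ✗
  G5: stuck-at-1, inverted output ✓; others ✗
  G6: stuck-at-0, inverted output ✓; others ✗
  G7: none of the 3 fault types match ✗
  G8: none of the 3 fault types match ✗
Consistent faults: {G1 stuck-at-1, G1 inverted output, G2 stuck-at-1, G2 inverted output, G3 stuck-at-1, G3 inverted output, G4 stuck-at-0, G4 inverted output, G5 stuck-at-1, G5 inverted output, G6 stuck-at-0, G6 inverted output} — 12 in all.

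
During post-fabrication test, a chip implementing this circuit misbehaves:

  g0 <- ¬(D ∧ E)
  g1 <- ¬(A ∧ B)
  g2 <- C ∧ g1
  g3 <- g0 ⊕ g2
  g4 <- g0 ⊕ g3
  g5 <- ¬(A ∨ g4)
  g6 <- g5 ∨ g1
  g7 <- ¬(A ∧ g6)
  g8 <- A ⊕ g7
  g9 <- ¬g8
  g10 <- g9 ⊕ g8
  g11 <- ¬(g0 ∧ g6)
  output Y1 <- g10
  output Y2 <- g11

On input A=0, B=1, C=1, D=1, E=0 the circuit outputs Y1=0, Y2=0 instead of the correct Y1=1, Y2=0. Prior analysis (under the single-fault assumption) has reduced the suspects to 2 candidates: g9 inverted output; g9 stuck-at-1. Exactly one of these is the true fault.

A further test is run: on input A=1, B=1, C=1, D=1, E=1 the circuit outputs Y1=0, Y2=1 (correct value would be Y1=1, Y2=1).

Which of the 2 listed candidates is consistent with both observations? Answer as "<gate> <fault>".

g9 inverted output

Evaluate each candidate on input A=1, B=1, C=1, D=1, E=1:
  g9 inverted output: g0=0, g1=0, g2=0, g3=0, g4=0, g5=0, g6=0, g7=1, g8=0, g9=0 [inverted output], g10=0, g11=1 → Y1=0, Y2=1 — matches
  g9 stuck-at-1: g0=0, g1=0, g2=0, g3=0, g4=0, g5=0, g6=0, g7=1, g8=0, g9=1 [stuck-at-1], g10=1, g11=1 → Y1=1, Y2=1 — eliminated
Only g9 inverted output reproduces the observed Y1=0, Y2=1.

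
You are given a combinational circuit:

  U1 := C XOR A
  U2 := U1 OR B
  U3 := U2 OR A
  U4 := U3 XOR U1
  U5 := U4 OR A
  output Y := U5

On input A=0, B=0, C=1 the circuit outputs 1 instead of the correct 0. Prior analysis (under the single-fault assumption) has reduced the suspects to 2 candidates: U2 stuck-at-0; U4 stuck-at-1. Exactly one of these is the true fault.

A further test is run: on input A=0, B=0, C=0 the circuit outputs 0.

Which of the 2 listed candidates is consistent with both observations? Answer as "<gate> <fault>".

Evaluate each candidate on input A=0, B=0, C=0:
  U2 stuck-at-0: U1=0, U2=0 [stuck-at-0], U3=0, U4=0, U5=0 → 0 — matches
  U4 stuck-at-1: U1=0, U2=0, U3=0, U4=1 [stuck-at-1], U5=1 → 1 — eliminated
Only U2 stuck-at-0 reproduces the observed 0.

U2 stuck-at-0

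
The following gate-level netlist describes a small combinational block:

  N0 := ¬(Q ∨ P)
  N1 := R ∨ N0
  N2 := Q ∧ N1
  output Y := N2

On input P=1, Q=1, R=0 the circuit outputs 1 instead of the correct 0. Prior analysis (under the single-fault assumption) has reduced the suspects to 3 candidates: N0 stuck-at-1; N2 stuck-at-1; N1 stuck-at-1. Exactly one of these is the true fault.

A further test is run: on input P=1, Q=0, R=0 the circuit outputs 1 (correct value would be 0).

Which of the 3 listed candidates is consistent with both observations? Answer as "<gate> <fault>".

Evaluate each candidate on input P=1, Q=0, R=0:
  N0 stuck-at-1: N0=1 [stuck-at-1], N1=1, N2=0 → 0 — eliminated
  N2 stuck-at-1: N0=0, N1=0, N2=1 [stuck-at-1] → 1 — matches
  N1 stuck-at-1: N0=0, N1=1 [stuck-at-1], N2=0 → 0 — eliminated
Only N2 stuck-at-1 reproduces the observed 1.

N2 stuck-at-1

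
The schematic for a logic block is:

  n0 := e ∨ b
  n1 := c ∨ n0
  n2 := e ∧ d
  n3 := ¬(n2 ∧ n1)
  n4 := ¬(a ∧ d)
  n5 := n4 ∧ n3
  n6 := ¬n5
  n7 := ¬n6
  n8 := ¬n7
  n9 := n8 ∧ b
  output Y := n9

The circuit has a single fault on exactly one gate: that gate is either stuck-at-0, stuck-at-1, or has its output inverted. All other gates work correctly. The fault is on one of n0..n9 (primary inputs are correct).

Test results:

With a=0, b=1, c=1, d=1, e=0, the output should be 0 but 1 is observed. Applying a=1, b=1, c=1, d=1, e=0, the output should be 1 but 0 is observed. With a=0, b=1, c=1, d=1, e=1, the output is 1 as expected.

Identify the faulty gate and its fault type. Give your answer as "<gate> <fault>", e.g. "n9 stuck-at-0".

n4 inverted output

Fault-free values for test 1 (a=0, b=1, c=1, d=1, e=0): n0=1, n1=1, n2=0, n3=1, n4=1, n5=1, n6=0, n7=1, n8=0, n9=0, giving Y=0. Observed 1.
Test 1: faults giving observed 1 are {n2 stuck-at-1, n2 inverted output, n3 stuck-at-0, n3 inverted output, n4 stuck-at-0, n4 inverted output, n5 stuck-at-0, n5 inverted output, n6 stuck-at-1, n6 inverted output, n7 stuck-at-0, n7 inverted output, n8 stuck-at-1, n8 inverted output, n9 stuck-at-1, n9 inverted output}.
Test 2 (a=1, b=1, c=1, d=1, e=0): fault-free n0=1, n1=1, n2=0, n3=1, n4=0, n5=0, n6=1, n7=0, n8=1, n9=1 → 1; observed 0. Eliminates n2 stuck-at-1, n2 inverted output, n3 stuck-at-0, n3 inverted output, n4 stuck-at-0, n5 stuck-at-0, n6 stuck-at-1, n7 stuck-at-0, n8 stuck-at-1, n9 stuck-at-1.
Test 3 (a=0, b=1, c=1, d=1, e=1): fault-free n0=1, n1=1, n2=1, n3=0, n4=1, n5=0, n6=1, n7=0, n8=1, n9=1 → 1; observed 1. Eliminates n5 inverted output, n6 inverted output, n7 inverted output, n8 inverted output, n9 inverted output.
Only n4 inverted output is consistent with every test.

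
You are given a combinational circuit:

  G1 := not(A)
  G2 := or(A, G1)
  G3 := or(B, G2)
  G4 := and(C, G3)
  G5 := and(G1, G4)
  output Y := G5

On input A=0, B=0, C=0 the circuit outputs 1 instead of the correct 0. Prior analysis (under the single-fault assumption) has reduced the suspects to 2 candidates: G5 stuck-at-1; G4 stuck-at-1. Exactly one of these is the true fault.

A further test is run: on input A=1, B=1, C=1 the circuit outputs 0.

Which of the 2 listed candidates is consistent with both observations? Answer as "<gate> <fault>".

G4 stuck-at-1

Evaluate each candidate on input A=1, B=1, C=1:
  G5 stuck-at-1: G1=0, G2=1, G3=1, G4=1, G5=1 [stuck-at-1] → 1 — eliminated
  G4 stuck-at-1: G1=0, G2=1, G3=1, G4=1 [stuck-at-1], G5=0 → 0 — matches
Only G4 stuck-at-1 reproduces the observed 0.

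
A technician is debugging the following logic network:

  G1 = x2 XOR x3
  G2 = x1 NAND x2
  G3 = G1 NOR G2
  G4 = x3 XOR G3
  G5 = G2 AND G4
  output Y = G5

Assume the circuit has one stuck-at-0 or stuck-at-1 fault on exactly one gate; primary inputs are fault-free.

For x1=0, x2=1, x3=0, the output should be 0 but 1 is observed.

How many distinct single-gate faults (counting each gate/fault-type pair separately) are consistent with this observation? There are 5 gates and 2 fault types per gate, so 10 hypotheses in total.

3

Fault-free: G1=1, G2=1, G3=0, G4=0, G5=0 → 0. Observed 1.
  G1 stuck-at-0: output 0 ✗
  G1 stuck-at-1: output 0 ✗
  G2 stuck-at-0: output 0 ✗
  G2 stuck-at-1: output 0 ✗
  G3 stuck-at-0: output 0 ✗
  G3 stuck-at-1: output 1 ✓
  G4 stuck-at-0: output 0 ✗
  G4 stuck-at-1: output 1 ✓
  G5 stuck-at-0: output 0 ✗
  G5 stuck-at-1: output 1 ✓
Consistent faults: {G3 stuck-at-1, G4 stuck-at-1, G5 stuck-at-1} — 3 in all.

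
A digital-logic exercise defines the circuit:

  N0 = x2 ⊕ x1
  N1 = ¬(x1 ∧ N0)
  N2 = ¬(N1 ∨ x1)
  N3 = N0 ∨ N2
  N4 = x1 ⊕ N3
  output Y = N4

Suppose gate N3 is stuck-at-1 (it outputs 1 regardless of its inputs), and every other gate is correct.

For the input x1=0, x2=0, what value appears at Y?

Propagate with N3 forced: N0=0, N1=1, N2=0, N3=1 [stuck-at-1], N4=1.
So Y = 1. (Without the fault it would be 0.)

1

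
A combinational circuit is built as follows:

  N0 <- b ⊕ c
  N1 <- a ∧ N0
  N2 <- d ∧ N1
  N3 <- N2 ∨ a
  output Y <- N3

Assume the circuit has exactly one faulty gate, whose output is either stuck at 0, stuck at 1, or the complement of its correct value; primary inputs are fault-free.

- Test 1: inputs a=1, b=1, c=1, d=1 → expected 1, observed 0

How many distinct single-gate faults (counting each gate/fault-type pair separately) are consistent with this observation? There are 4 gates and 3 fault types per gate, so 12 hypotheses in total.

Fault-free: N0=0, N1=0, N2=0, N3=1 → 1. Observed 0.
  N0 stuck-at-0: output 1 ✗
  N0 stuck-at-1: output 1 ✗
  N0 inverted output: output 1 ✗
  N1 stuck-at-0: output 1 ✗
  N1 stuck-at-1: output 1 ✗
  N1 inverted output: output 1 ✗
  N2 stuck-at-0: output 1 ✗
  N2 stuck-at-1: output 1 ✗
  N2 inverted output: output 1 ✗
  N3 stuck-at-0: output 0 ✓
  N3 stuck-at-1: output 1 ✗
  N3 inverted output: output 0 ✓
Consistent faults: {N3 stuck-at-0, N3 inverted output} — 2 in all.

2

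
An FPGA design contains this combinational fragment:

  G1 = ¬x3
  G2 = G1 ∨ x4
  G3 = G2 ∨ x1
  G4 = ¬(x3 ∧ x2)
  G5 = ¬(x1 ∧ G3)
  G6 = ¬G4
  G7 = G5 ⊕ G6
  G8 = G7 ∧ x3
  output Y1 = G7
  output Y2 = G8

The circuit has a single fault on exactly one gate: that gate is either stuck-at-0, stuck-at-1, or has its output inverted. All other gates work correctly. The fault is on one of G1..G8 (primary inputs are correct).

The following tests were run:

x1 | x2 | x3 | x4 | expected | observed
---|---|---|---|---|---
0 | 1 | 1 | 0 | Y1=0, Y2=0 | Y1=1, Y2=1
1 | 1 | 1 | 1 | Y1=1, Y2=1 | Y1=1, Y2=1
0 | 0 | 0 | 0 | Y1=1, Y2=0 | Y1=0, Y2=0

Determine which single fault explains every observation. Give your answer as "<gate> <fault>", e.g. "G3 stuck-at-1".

Fault-free values for test 1 (x1=0, x2=1, x3=1, x4=0): G1=0, G2=0, G3=0, G4=0, G5=1, G6=1, G7=0, G8=0, giving Y1=0, Y2=0. Observed Y1=1, Y2=1.
Test 1: faults giving observed Y1=1, Y2=1 are {G4 stuck-at-1, G4 inverted output, G5 stuck-at-0, G5 inverted output, G6 stuck-at-0, G6 inverted output, G7 stuck-at-1, G7 inverted output}.
Test 2 (x1=1, x2=1, x3=1, x4=1): fault-free G1=0, G2=1, G3=1, G4=0, G5=0, G6=1, G7=1, G8=1 → Y1=1, Y2=1; observed Y1=1, Y2=1. Eliminates G4 stuck-at-1, G4 inverted output, G5 inverted output, G6 stuck-at-0, G6 inverted output, G7 inverted output.
Test 3 (x1=0, x2=0, x3=0, x4=0): fault-free G1=1, G2=1, G3=1, G4=1, G5=1, G6=0, G7=1, G8=0 → Y1=1, Y2=0; observed Y1=0, Y2=0. Eliminates G7 stuck-at-1.
Only G5 stuck-at-0 is consistent with every test.

G5 stuck-at-0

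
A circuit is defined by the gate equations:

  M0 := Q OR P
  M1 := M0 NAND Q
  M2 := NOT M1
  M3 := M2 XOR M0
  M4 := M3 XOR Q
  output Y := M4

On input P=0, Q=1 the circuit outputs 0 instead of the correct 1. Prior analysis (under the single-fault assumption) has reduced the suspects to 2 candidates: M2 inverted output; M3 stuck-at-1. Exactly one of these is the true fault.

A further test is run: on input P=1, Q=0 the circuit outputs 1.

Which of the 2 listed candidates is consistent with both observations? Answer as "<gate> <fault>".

Evaluate each candidate on input P=1, Q=0:
  M2 inverted output: M0=1, M1=1, M2=1 [inverted output], M3=0, M4=0 → 0 — eliminated
  M3 stuck-at-1: M0=1, M1=1, M2=0, M3=1 [stuck-at-1], M4=1 → 1 — matches
Only M3 stuck-at-1 reproduces the observed 1.

M3 stuck-at-1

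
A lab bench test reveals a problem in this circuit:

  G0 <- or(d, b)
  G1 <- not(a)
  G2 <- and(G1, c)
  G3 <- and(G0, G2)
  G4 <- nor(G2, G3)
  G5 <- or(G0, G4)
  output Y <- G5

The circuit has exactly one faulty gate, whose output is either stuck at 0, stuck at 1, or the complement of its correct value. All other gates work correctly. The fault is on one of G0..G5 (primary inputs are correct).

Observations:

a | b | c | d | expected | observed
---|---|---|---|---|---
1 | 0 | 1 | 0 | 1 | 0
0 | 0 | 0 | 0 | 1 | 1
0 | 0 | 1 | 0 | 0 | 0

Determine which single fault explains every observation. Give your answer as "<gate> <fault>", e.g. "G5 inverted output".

G1 stuck-at-1

Fault-free values for test 1 (a=1, b=0, c=1, d=0): G0=0, G1=0, G2=0, G3=0, G4=1, G5=1, giving Y=1. Observed 0.
Test 1: faults giving observed 0 are {G1 stuck-at-1, G1 inverted output, G2 stuck-at-1, G2 inverted output, G3 stuck-at-1, G3 inverted output, G4 stuck-at-0, G4 inverted output, G5 stuck-at-0, G5 inverted output}.
Test 2 (a=0, b=0, c=0, d=0): fault-free G0=0, G1=1, G2=0, G3=0, G4=1, G5=1 → 1; observed 1. Eliminates G2 stuck-at-1, G2 inverted output, G3 stuck-at-1, G3 inverted output, G4 stuck-at-0, G4 inverted output, G5 stuck-at-0, G5 inverted output.
Test 3 (a=0, b=0, c=1, d=0): fault-free G0=0, G1=1, G2=1, G3=0, G4=0, G5=0 → 0; observed 0. Eliminates G1 inverted output.
Only G1 stuck-at-1 is consistent with every test.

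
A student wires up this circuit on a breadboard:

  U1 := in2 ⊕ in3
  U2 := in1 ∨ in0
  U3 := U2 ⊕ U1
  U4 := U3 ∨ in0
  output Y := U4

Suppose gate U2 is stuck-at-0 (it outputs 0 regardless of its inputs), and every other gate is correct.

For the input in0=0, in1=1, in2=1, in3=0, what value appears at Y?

1

Propagate with U2 forced: U1=1, U2=0 [stuck-at-0], U3=1, U4=1.
So Y = 1. (Without the fault it would be 0.)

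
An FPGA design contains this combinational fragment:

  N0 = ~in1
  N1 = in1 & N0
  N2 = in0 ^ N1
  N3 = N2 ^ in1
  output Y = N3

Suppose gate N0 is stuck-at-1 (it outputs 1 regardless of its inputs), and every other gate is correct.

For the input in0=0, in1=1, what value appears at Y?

0

Propagate with N0 forced: N0=1 [stuck-at-1], N1=1, N2=1, N3=0.
So Y = 0. (Without the fault it would be 1.)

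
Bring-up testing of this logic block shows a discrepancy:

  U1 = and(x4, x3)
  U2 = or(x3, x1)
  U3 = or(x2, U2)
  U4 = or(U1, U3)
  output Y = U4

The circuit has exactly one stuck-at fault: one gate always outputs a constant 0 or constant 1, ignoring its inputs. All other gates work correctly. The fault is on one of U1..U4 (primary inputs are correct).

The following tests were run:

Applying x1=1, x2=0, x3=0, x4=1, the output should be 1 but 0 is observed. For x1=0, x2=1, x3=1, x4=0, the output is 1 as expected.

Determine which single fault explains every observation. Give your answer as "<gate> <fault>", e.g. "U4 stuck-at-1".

Fault-free values for test 1 (x1=1, x2=0, x3=0, x4=1): U1=0, U2=1, U3=1, U4=1, giving Y=1. Observed 0.
Test 1: faults giving observed 0 are {U2 stuck-at-0, U3 stuck-at-0, U4 stuck-at-0}.
Test 2 (x1=0, x2=1, x3=1, x4=0): fault-free U1=0, U2=1, U3=1, U4=1 → 1; observed 1. Eliminates U3 stuck-at-0, U4 stuck-at-0.
Only U2 stuck-at-0 is consistent with every test.

U2 stuck-at-0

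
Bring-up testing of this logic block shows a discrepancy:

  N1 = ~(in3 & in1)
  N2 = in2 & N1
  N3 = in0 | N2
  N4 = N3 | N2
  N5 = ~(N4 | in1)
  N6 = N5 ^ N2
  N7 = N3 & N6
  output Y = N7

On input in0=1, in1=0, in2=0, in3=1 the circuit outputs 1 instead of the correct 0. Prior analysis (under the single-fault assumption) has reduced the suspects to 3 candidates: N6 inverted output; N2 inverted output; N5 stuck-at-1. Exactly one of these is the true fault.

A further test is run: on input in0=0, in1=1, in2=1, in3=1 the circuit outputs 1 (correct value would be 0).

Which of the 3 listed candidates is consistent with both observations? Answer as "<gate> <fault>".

Evaluate each candidate on input in0=0, in1=1, in2=1, in3=1:
  N6 inverted output: N1=0, N2=0, N3=0, N4=0, N5=0, N6=1 [inverted output], N7=0 → 0 — eliminated
  N2 inverted output: N1=0, N2=1 [inverted output], N3=1, N4=1, N5=0, N6=1, N7=1 → 1 — matches
  N5 stuck-at-1: N1=0, N2=0, N3=0, N4=0, N5=1 [stuck-at-1], N6=1, N7=0 → 0 — eliminated
Only N2 inverted output reproduces the observed 1.

N2 inverted output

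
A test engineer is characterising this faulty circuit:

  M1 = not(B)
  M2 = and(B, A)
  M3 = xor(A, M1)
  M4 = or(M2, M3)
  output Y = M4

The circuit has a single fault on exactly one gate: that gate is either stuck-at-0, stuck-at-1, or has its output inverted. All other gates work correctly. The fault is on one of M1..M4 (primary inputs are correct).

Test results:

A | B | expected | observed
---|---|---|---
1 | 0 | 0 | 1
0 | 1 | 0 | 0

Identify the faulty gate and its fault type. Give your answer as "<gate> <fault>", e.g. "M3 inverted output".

M1 stuck-at-0

Fault-free values for test 1 (A=1, B=0): M1=1, M2=0, M3=0, M4=0, giving Y=0. Observed 1.
Test 1: faults giving observed 1 are {M1 stuck-at-0, M1 inverted output, M2 stuck-at-1, M2 inverted output, M3 stuck-at-1, M3 inverted output, M4 stuck-at-1, M4 inverted output}.
Test 2 (A=0, B=1): fault-free M1=0, M2=0, M3=0, M4=0 → 0; observed 0. Eliminates M1 inverted output, M2 stuck-at-1, M2 inverted output, M3 stuck-at-1, M3 inverted output, M4 stuck-at-1, M4 inverted output.
Only M1 stuck-at-0 is consistent with every test.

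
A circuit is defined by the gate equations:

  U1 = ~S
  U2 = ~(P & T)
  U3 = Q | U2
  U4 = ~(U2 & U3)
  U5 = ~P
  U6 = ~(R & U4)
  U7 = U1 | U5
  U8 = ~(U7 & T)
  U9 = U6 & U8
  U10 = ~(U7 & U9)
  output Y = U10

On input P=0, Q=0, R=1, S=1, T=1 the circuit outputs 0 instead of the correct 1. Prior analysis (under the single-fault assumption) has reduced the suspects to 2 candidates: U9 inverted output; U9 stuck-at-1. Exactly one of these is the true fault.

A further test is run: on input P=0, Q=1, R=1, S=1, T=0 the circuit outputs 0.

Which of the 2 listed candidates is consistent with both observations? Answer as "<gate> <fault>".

U9 stuck-at-1

Evaluate each candidate on input P=0, Q=1, R=1, S=1, T=0:
  U9 inverted output: U1=0, U2=1, U3=1, U4=0, U5=1, U6=1, U7=1, U8=1, U9=0 [inverted output], U10=1 → 1 — eliminated
  U9 stuck-at-1: U1=0, U2=1, U3=1, U4=0, U5=1, U6=1, U7=1, U8=1, U9=1 [stuck-at-1], U10=0 → 0 — matches
Only U9 stuck-at-1 reproduces the observed 0.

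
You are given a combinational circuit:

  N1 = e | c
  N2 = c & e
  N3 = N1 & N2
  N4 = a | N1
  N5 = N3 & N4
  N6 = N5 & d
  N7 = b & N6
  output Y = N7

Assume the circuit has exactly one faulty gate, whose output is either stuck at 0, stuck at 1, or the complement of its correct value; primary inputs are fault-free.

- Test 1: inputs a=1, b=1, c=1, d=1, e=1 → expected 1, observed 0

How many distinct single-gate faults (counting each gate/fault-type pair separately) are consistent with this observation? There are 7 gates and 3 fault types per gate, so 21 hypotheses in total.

14

Fault-free: N1=1, N2=1, N3=1, N4=1, N5=1, N6=1, N7=1 → 1. Observed 0.
  N1: stuck-at-0, inverted output ✓; others ✗
  N2: stuck-at-0, inverted output ✓; others ✗
  N3: stuck-at-0, inverted output ✓; others ✗
  N4: stuck-at-0, inverted output ✓; others ✗
  N5: stuck-at-0, inverted output ✓; others ✗
  N6: stuck-at-0, inverted output ✓; others ✗
  N7: stuck-at-0, inverted output ✓; others ✗
Consistent faults: {N1 stuck-at-0, N1 inverted output, N2 stuck-at-0, N2 inverted output, N3 stuck-at-0, N3 inverted output, N4 stuck-at-0, N4 inverted output, N5 stuck-at-0, N5 inverted output, N6 stuck-at-0, N6 inverted output, N7 stuck-at-0, N7 inverted output} — 14 in all.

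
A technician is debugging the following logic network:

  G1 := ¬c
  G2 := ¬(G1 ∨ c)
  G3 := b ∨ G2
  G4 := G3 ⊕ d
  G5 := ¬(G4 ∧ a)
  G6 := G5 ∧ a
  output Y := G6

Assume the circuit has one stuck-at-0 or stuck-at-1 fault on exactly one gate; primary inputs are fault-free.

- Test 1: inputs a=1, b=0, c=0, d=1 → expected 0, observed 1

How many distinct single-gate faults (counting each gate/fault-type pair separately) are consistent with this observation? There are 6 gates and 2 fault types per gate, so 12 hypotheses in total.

6

Fault-free: G1=1, G2=0, G3=0, G4=1, G5=0, G6=0 → 0. Observed 1.
  G1 stuck-at-0: output 1 ✓
  G1 stuck-at-1: output 0 ✗
  G2 stuck-at-0: output 0 ✗
  G2 stuck-at-1: output 1 ✓
  G3 stuck-at-0: output 0 ✗
  G3 stuck-at-1: output 1 ✓
  G4 stuck-at-0: output 1 ✓
  G4 stuck-at-1: output 0 ✗
  G5 stuck-at-0: output 0 ✗
  G5 stuck-at-1: output 1 ✓
  G6 stuck-at-0: output 0 ✗
  G6 stuck-at-1: output 1 ✓
Consistent faults: {G1 stuck-at-0, G2 stuck-at-1, G3 stuck-at-1, G4 stuck-at-0, G5 stuck-at-1, G6 stuck-at-1} — 6 in all.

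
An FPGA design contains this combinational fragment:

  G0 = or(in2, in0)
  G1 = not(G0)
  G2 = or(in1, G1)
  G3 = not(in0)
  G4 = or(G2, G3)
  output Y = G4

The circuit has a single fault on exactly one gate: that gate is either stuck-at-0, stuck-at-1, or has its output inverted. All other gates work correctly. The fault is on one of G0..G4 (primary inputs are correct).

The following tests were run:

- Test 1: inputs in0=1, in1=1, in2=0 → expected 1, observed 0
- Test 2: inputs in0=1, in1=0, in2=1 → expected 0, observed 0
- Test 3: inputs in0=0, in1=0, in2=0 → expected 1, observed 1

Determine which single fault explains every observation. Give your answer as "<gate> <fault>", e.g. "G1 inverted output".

Fault-free values for test 1 (in0=1, in1=1, in2=0): G0=1, G1=0, G2=1, G3=0, G4=1, giving Y=1. Observed 0.
Test 1: faults giving observed 0 are {G2 stuck-at-0, G2 inverted output, G4 stuck-at-0, G4 inverted output}.
Test 2 (in0=1, in1=0, in2=1): fault-free G0=1, G1=0, G2=0, G3=0, G4=0 → 0; observed 0. Eliminates G2 inverted output, G4 inverted output.
Test 3 (in0=0, in1=0, in2=0): fault-free G0=0, G1=1, G2=1, G3=1, G4=1 → 1; observed 1. Eliminates G4 stuck-at-0.
Only G2 stuck-at-0 is consistent with every test.

G2 stuck-at-0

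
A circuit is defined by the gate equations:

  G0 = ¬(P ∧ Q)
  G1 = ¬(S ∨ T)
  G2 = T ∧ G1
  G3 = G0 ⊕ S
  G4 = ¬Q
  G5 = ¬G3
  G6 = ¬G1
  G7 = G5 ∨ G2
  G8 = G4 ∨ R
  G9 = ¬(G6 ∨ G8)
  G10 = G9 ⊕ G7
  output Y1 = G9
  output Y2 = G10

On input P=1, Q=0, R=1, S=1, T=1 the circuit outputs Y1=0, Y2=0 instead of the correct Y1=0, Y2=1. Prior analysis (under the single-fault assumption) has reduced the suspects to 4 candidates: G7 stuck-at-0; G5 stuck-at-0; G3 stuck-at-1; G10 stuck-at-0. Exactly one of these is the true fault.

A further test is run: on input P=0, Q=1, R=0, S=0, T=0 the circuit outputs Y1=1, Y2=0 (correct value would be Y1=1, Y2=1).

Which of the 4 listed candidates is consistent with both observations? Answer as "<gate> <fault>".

Evaluate each candidate on input P=0, Q=1, R=0, S=0, T=0:
  G7 stuck-at-0: G0=1, G1=1, G2=0, G3=1, G4=0, G5=0, G6=0, G7=0 [stuck-at-0], G8=0, G9=1, G10=1 → Y1=1, Y2=1 — eliminated
  G5 stuck-at-0: G0=1, G1=1, G2=0, G3=1, G4=0, G5=0 [stuck-at-0], G6=0, G7=0, G8=0, G9=1, G10=1 → Y1=1, Y2=1 — eliminated
  G3 stuck-at-1: G0=1, G1=1, G2=0, G3=1 [stuck-at-1], G4=0, G5=0, G6=0, G7=0, G8=0, G9=1, G10=1 → Y1=1, Y2=1 — eliminated
  G10 stuck-at-0: G0=1, G1=1, G2=0, G3=1, G4=0, G5=0, G6=0, G7=0, G8=0, G9=1, G10=0 [stuck-at-0] → Y1=1, Y2=0 — matches
Only G10 stuck-at-0 reproduces the observed Y1=1, Y2=0.

G10 stuck-at-0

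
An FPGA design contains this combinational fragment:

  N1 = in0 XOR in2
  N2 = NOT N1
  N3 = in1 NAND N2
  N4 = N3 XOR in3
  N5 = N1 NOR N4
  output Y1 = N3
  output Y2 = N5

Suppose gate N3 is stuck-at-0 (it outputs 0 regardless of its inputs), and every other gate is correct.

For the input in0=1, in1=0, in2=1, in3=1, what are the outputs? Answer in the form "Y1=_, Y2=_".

Y1=0, Y2=0

Propagate with N3 forced: N1=0, N2=1, N3=0 [stuck-at-0], N4=1, N5=0.
So the outputs are Y1=0, Y2=0. (Without the fault they would be Y1=1, Y2=1.)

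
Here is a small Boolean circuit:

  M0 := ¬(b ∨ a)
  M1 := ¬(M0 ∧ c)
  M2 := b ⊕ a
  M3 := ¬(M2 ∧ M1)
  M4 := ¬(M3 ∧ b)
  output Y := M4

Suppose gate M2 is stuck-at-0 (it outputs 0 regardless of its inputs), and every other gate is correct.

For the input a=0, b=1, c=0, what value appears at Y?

Propagate with M2 forced: M0=0, M1=1, M2=0 [stuck-at-0], M3=1, M4=0.
So Y = 0. (Without the fault it would be 1.)

0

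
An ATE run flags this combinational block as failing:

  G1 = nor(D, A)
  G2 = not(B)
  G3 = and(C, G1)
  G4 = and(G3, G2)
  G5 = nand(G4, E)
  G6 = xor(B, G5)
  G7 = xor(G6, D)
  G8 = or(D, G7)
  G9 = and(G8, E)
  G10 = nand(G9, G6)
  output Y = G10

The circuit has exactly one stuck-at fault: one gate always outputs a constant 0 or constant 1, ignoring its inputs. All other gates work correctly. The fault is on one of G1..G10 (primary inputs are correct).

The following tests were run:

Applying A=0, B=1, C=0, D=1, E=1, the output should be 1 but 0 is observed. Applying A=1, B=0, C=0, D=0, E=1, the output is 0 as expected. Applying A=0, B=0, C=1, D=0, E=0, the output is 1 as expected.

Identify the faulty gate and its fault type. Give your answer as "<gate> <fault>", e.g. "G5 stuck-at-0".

G6 stuck-at-1

Fault-free values for test 1 (A=0, B=1, C=0, D=1, E=1): G1=0, G2=0, G3=0, G4=0, G5=1, G6=0, G7=1, G8=1, G9=1, G10=1, giving Y=1. Observed 0.
Test 1: faults giving observed 0 are {G4 stuck-at-1, G5 stuck-at-0, G6 stuck-at-1, G10 stuck-at-0}.
Test 2 (A=1, B=0, C=0, D=0, E=1): fault-free G1=0, G2=1, G3=0, G4=0, G5=1, G6=1, G7=1, G8=1, G9=1, G10=0 → 0; observed 0. Eliminates G4 stuck-at-1, G5 stuck-at-0.
Test 3 (A=0, B=0, C=1, D=0, E=0): fault-free G1=1, G2=1, G3=1, G4=1, G5=1, G6=1, G7=1, G8=1, G9=0, G10=1 → 1; observed 1. Eliminates G10 stuck-at-0.
Only G6 stuck-at-1 is consistent with every test.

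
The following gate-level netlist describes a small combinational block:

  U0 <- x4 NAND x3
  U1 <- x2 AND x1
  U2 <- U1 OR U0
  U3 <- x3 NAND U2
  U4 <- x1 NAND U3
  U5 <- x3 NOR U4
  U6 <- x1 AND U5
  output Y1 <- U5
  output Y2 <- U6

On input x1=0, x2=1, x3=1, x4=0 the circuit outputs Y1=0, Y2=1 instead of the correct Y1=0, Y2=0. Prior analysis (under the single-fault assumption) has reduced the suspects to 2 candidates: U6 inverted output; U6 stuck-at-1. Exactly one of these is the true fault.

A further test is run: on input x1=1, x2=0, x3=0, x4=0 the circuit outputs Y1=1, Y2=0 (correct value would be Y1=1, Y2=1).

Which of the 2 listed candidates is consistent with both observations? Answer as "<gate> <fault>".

U6 inverted output

Evaluate each candidate on input x1=1, x2=0, x3=0, x4=0:
  U6 inverted output: U0=1, U1=0, U2=1, U3=1, U4=0, U5=1, U6=0 [inverted output] → Y1=1, Y2=0 — matches
  U6 stuck-at-1: U0=1, U1=0, U2=1, U3=1, U4=0, U5=1, U6=1 [stuck-at-1] → Y1=1, Y2=1 — eliminated
Only U6 inverted output reproduces the observed Y1=1, Y2=0.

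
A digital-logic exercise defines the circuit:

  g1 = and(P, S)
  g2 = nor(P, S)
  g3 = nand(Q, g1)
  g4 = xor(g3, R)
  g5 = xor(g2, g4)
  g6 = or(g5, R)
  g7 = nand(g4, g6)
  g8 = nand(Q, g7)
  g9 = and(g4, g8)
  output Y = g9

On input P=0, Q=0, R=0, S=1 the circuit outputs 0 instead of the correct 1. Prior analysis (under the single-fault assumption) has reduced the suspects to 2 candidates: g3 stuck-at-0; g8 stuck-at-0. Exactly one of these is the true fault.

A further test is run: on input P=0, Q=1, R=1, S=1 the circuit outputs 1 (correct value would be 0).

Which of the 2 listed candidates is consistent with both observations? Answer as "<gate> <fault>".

Evaluate each candidate on input P=0, Q=1, R=1, S=1:
  g3 stuck-at-0: g1=0, g2=0, g3=0 [stuck-at-0], g4=1, g5=1, g6=1, g7=0, g8=1, g9=1 → 1 — matches
  g8 stuck-at-0: g1=0, g2=0, g3=1, g4=0, g5=0, g6=1, g7=1, g8=0 [stuck-at-0], g9=0 → 0 — eliminated
Only g3 stuck-at-0 reproduces the observed 1.

g3 stuck-at-0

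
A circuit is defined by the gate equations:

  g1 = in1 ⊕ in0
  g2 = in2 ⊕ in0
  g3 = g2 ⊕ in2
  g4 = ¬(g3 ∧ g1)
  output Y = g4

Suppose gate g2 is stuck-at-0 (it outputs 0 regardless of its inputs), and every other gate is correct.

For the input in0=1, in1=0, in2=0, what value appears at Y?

1

Propagate with g2 forced: g1=1, g2=0 [stuck-at-0], g3=0, g4=1.
So Y = 1. (Without the fault it would be 0.)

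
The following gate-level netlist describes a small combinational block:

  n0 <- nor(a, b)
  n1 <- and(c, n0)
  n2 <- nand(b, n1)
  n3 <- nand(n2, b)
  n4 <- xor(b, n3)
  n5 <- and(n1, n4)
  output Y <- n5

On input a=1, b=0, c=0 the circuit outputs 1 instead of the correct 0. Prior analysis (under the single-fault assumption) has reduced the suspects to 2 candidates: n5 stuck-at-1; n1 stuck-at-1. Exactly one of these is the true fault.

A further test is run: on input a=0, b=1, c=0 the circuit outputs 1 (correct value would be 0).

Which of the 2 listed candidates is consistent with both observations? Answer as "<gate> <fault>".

n5 stuck-at-1

Evaluate each candidate on input a=0, b=1, c=0:
  n5 stuck-at-1: n0=0, n1=0, n2=1, n3=0, n4=1, n5=1 [stuck-at-1] → 1 — matches
  n1 stuck-at-1: n0=0, n1=1 [stuck-at-1], n2=0, n3=1, n4=0, n5=0 → 0 — eliminated
Only n5 stuck-at-1 reproduces the observed 1.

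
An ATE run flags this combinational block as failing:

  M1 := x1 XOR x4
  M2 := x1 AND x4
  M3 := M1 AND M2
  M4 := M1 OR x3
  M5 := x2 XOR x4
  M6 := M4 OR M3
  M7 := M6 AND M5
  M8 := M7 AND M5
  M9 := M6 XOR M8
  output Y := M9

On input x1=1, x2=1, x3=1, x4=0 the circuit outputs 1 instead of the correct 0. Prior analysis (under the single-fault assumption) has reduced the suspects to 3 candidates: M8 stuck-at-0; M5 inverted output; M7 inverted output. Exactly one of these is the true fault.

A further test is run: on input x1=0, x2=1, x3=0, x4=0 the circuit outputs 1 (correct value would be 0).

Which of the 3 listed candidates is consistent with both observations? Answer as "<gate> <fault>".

M7 inverted output

Evaluate each candidate on input x1=0, x2=1, x3=0, x4=0:
  M8 stuck-at-0: M1=0, M2=0, M3=0, M4=0, M5=1, M6=0, M7=0, M8=0 [stuck-at-0], M9=0 → 0 — eliminated
  M5 inverted output: M1=0, M2=0, M3=0, M4=0, M5=0 [inverted output], M6=0, M7=0, M8=0, M9=0 → 0 — eliminated
  M7 inverted output: M1=0, M2=0, M3=0, M4=0, M5=1, M6=0, M7=1 [inverted output], M8=1, M9=1 → 1 — matches
Only M7 inverted output reproduces the observed 1.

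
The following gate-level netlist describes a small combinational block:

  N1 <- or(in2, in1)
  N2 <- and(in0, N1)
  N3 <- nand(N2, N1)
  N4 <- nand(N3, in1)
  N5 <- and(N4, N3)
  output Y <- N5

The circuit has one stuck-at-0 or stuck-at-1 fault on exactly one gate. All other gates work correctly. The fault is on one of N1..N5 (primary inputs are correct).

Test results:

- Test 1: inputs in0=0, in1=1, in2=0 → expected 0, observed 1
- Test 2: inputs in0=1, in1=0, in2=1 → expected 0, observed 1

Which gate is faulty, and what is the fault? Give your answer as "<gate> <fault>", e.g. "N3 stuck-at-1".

N5 stuck-at-1

Fault-free values for test 1 (in0=0, in1=1, in2=0): N1=1, N2=0, N3=1, N4=0, N5=0, giving Y=0. Observed 1.
Test 1: faults giving observed 1 are {N4 stuck-at-1, N5 stuck-at-1}.
Test 2 (in0=1, in1=0, in2=1): fault-free N1=1, N2=1, N3=0, N4=1, N5=0 → 0; observed 1. Eliminates N4 stuck-at-1.
Only N5 stuck-at-1 is consistent with every test.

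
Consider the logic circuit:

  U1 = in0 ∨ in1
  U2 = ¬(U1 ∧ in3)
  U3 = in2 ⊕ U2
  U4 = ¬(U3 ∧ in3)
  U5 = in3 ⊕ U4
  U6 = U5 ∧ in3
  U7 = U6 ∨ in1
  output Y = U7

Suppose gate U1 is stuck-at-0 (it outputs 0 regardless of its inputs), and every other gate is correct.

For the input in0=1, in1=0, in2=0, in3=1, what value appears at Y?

1

Propagate with U1 forced: U1=0 [stuck-at-0], U2=1, U3=1, U4=0, U5=1, U6=1, U7=1.
So Y = 1. (Without the fault it would be 0.)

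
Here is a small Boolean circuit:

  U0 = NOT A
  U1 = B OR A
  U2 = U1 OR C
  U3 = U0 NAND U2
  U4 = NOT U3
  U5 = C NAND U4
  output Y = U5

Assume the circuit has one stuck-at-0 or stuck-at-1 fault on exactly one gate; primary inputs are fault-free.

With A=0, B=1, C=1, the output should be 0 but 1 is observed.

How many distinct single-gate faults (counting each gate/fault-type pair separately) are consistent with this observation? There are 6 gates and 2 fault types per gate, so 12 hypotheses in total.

Fault-free: U0=1, U1=1, U2=1, U3=0, U4=1, U5=0 → 0. Observed 1.
  U0 stuck-at-0: output 1 ✓
  U0 stuck-at-1: output 0 ✗
  U1 stuck-at-0: output 0 ✗
  U1 stuck-at-1: output 0 ✗
  U2 stuck-at-0: output 1 ✓
  U2 stuck-at-1: output 0 ✗
  U3 stuck-at-0: output 0 ✗
  U3 stuck-at-1: output 1 ✓
  U4 stuck-at-0: output 1 ✓
  U4 stuck-at-1: output 0 ✗
  U5 stuck-at-0: output 0 ✗
  U5 stuck-at-1: output 1 ✓
Consistent faults: {U0 stuck-at-0, U2 stuck-at-0, U3 stuck-at-1, U4 stuck-at-0, U5 stuck-at-1} — 5 in all.

5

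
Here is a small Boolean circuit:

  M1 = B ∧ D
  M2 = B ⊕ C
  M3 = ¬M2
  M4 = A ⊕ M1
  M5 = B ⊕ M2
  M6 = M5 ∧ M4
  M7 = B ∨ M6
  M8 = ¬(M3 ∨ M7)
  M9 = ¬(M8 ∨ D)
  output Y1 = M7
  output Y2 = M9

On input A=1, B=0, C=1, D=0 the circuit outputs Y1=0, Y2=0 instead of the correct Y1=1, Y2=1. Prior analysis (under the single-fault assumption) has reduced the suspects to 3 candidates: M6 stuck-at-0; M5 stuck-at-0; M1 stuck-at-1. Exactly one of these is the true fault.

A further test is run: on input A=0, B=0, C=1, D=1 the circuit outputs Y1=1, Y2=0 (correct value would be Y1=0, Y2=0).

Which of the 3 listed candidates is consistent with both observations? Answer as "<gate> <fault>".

Evaluate each candidate on input A=0, B=0, C=1, D=1:
  M6 stuck-at-0: M1=0, M2=1, M3=0, M4=0, M5=1, M6=0 [stuck-at-0], M7=0, M8=1, M9=0 → Y1=0, Y2=0 — eliminated
  M5 stuck-at-0: M1=0, M2=1, M3=0, M4=0, M5=0 [stuck-at-0], M6=0, M7=0, M8=1, M9=0 → Y1=0, Y2=0 — eliminated
  M1 stuck-at-1: M1=1 [stuck-at-1], M2=1, M3=0, M4=1, M5=1, M6=1, M7=1, M8=0, M9=0 → Y1=1, Y2=0 — matches
Only M1 stuck-at-1 reproduces the observed Y1=1, Y2=0.

M1 stuck-at-1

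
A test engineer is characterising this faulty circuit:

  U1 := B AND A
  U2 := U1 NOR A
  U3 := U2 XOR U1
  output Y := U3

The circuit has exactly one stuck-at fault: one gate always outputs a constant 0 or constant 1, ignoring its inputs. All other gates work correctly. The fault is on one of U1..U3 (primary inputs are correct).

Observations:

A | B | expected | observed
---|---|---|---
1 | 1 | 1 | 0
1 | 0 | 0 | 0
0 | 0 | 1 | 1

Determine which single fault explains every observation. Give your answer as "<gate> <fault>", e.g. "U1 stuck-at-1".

U1 stuck-at-0

Fault-free values for test 1 (A=1, B=1): U1=1, U2=0, U3=1, giving Y=1. Observed 0.
Test 1: faults giving observed 0 are {U1 stuck-at-0, U2 stuck-at-1, U3 stuck-at-0}.
Test 2 (A=1, B=0): fault-free U1=0, U2=0, U3=0 → 0; observed 0. Eliminates U2 stuck-at-1.
Test 3 (A=0, B=0): fault-free U1=0, U2=1, U3=1 → 1; observed 1. Eliminates U3 stuck-at-0.
Only U1 stuck-at-0 is consistent with every test.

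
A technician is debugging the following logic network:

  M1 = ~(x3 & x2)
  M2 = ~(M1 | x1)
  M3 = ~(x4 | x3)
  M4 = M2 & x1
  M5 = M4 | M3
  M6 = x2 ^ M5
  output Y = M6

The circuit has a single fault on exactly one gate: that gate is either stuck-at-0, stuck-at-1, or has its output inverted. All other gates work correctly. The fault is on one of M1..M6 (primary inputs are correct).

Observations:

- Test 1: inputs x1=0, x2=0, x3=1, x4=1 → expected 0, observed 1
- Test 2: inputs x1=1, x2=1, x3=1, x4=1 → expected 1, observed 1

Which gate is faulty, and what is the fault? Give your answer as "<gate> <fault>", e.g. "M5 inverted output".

Fault-free values for test 1 (x1=0, x2=0, x3=1, x4=1): M1=1, M2=0, M3=0, M4=0, M5=0, M6=0, giving Y=0. Observed 1.
Test 1: faults giving observed 1 are {M3 stuck-at-1, M3 inverted output, M4 stuck-at-1, M4 inverted output, M5 stuck-at-1, M5 inverted output, M6 stuck-at-1, M6 inverted output}.
Test 2 (x1=1, x2=1, x3=1, x4=1): fault-free M1=0, M2=0, M3=0, M4=0, M5=0, M6=1 → 1; observed 1. Eliminates M3 stuck-at-1, M3 inverted output, M4 stuck-at-1, M4 inverted output, M5 stuck-at-1, M5 inverted output, M6 inverted output.
Only M6 stuck-at-1 is consistent with every test.

M6 stuck-at-1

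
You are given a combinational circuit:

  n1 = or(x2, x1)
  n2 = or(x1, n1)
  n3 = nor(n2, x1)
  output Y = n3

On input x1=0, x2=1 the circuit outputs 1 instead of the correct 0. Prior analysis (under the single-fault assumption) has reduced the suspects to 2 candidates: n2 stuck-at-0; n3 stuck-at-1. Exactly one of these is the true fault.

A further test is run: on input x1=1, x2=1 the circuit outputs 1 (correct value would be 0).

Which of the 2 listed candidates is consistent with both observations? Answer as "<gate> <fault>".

Evaluate each candidate on input x1=1, x2=1:
  n2 stuck-at-0: n1=1, n2=0 [stuck-at-0], n3=0 → 0 — eliminated
  n3 stuck-at-1: n1=1, n2=1, n3=1 [stuck-at-1] → 1 — matches
Only n3 stuck-at-1 reproduces the observed 1.

n3 stuck-at-1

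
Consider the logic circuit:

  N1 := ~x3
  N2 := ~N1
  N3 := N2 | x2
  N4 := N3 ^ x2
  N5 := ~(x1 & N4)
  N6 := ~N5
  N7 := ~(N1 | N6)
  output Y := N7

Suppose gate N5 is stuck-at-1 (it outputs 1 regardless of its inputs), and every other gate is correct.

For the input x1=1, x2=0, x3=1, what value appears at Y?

1

Propagate with N5 forced: N1=0, N2=1, N3=1, N4=1, N5=1 [stuck-at-1], N6=0, N7=1.
So Y = 1. (Without the fault it would be 0.)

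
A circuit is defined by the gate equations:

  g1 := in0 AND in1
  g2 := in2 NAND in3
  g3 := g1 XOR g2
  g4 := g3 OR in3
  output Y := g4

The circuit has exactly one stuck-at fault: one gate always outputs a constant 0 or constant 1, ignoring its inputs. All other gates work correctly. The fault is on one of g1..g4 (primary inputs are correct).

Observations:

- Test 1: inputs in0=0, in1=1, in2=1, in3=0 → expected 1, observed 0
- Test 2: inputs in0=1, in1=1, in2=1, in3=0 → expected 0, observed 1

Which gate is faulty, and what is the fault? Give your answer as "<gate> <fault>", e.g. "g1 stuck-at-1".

Fault-free values for test 1 (in0=0, in1=1, in2=1, in3=0): g1=0, g2=1, g3=1, g4=1, giving Y=1. Observed 0.
Test 1: faults giving observed 0 are {g1 stuck-at-1, g2 stuck-at-0, g3 stuck-at-0, g4 stuck-at-0}.
Test 2 (in0=1, in1=1, in2=1, in3=0): fault-free g1=1, g2=1, g3=0, g4=0 → 0; observed 1. Eliminates g1 stuck-at-1, g3 stuck-at-0, g4 stuck-at-0.
Only g2 stuck-at-0 is consistent with every test.

g2 stuck-at-0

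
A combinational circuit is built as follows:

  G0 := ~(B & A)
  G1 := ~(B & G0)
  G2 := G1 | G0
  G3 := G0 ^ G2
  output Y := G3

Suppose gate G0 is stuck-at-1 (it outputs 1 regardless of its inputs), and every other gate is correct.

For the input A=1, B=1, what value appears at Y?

Propagate with G0 forced: G0=1 [stuck-at-1], G1=0, G2=1, G3=0.
So Y = 0. (Without the fault it would be 1.)

0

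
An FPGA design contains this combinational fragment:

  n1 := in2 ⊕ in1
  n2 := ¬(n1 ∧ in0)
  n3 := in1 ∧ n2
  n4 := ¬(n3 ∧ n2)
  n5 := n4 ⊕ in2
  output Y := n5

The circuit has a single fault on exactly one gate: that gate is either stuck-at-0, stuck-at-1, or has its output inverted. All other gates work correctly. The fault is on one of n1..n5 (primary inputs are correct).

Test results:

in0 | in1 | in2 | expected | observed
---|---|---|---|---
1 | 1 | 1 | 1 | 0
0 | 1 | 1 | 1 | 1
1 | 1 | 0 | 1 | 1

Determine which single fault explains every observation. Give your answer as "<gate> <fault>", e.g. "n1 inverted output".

n1 stuck-at-1

Fault-free values for test 1 (in0=1, in1=1, in2=1): n1=0, n2=1, n3=1, n4=0, n5=1, giving Y=1. Observed 0.
Test 1: faults giving observed 0 are {n1 stuck-at-1, n1 inverted output, n2 stuck-at-0, n2 inverted output, n3 stuck-at-0, n3 inverted output, n4 stuck-at-1, n4 inverted output, n5 stuck-at-0, n5 inverted output}.
Test 2 (in0=0, in1=1, in2=1): fault-free n1=0, n2=1, n3=1, n4=0, n5=1 → 1; observed 1. Eliminates n2 stuck-at-0, n2 inverted output, n3 stuck-at-0, n3 inverted output, n4 stuck-at-1, n4 inverted output, n5 stuck-at-0, n5 inverted output.
Test 3 (in0=1, in1=1, in2=0): fault-free n1=1, n2=0, n3=0, n4=1, n5=1 → 1; observed 1. Eliminates n1 inverted output.
Only n1 stuck-at-1 is consistent with every test.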